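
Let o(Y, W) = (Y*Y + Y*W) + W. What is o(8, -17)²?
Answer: 7921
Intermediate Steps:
o(Y, W) = W + Y² + W*Y (o(Y, W) = (Y² + W*Y) + W = W + Y² + W*Y)
o(8, -17)² = (-17 + 8² - 17*8)² = (-17 + 64 - 136)² = (-89)² = 7921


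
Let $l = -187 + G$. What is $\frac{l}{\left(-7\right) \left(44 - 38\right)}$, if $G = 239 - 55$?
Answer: $\frac{1}{14} \approx 0.071429$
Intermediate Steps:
$G = 184$ ($G = 239 - 55 = 184$)
$l = -3$ ($l = -187 + 184 = -3$)
$\frac{l}{\left(-7\right) \left(44 - 38\right)} = - \frac{3}{\left(-7\right) \left(44 - 38\right)} = - \frac{3}{\left(-7\right) 6} = - \frac{3}{-42} = \left(-3\right) \left(- \frac{1}{42}\right) = \frac{1}{14}$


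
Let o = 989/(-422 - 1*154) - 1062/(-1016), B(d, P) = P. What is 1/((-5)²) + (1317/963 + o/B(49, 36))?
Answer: 9784453079/7044537600 ≈ 1.3889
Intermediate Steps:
o = -49139/73152 (o = 989/(-422 - 154) - 1062*(-1/1016) = 989/(-576) + 531/508 = 989*(-1/576) + 531/508 = -989/576 + 531/508 = -49139/73152 ≈ -0.67174)
1/((-5)²) + (1317/963 + o/B(49, 36)) = 1/((-5)²) + (1317/963 - 49139/73152/36) = 1/25 + (1317*(1/963) - 49139/73152*1/36) = 1/25 + (439/321 - 49139/2633472) = 1/25 + 380106863/281781504 = 9784453079/7044537600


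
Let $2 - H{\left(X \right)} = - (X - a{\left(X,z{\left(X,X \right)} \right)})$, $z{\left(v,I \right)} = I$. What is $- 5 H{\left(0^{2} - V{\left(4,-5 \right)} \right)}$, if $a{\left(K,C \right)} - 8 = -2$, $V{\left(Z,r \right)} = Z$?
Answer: $40$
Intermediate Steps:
$a{\left(K,C \right)} = 6$ ($a{\left(K,C \right)} = 8 - 2 = 6$)
$H{\left(X \right)} = -4 + X$ ($H{\left(X \right)} = 2 - - (X - 6) = 2 - - (-6 + X) = 2 - \left(6 - X\right) = 2 + \left(-6 + X\right) = -4 + X$)
$- 5 H{\left(0^{2} - V{\left(4,-5 \right)} \right)} = - 5 \left(-4 + \left(0^{2} - 4\right)\right) = - 5 \left(-4 + \left(0 - 4\right)\right) = - 5 \left(-4 - 4\right) = \left(-5\right) \left(-8\right) = 40$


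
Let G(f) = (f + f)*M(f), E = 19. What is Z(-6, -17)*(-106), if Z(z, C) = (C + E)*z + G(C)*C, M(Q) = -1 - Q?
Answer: -979016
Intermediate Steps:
G(f) = 2*f*(-1 - f) (G(f) = (f + f)*(-1 - f) = (2*f)*(-1 - f) = 2*f*(-1 - f))
Z(z, C) = z*(19 + C) - 2*C²*(1 + C) (Z(z, C) = (C + 19)*z + (-2*C*(1 + C))*C = (19 + C)*z - 2*C²*(1 + C) = z*(19 + C) - 2*C²*(1 + C))
Z(-6, -17)*(-106) = (19*(-6) - 17*(-6) - 2*(-17)²*(1 - 17))*(-106) = (-114 + 102 - 2*289*(-16))*(-106) = (-114 + 102 + 9248)*(-106) = 9236*(-106) = -979016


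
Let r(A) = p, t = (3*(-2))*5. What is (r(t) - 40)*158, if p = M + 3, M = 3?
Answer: -5372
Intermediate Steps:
t = -30 (t = -6*5 = -30)
p = 6 (p = 3 + 3 = 6)
r(A) = 6
(r(t) - 40)*158 = (6 - 40)*158 = -34*158 = -5372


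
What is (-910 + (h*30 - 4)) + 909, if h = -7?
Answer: -215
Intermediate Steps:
(-910 + (h*30 - 4)) + 909 = (-910 + (-7*30 - 4)) + 909 = (-910 + (-210 - 4)) + 909 = (-910 - 214) + 909 = -1124 + 909 = -215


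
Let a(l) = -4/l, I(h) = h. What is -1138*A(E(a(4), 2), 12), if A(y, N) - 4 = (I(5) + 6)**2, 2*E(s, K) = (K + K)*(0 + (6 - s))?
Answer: -142250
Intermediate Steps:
E(s, K) = K*(6 - s) (E(s, K) = ((K + K)*(0 + (6 - s)))/2 = ((2*K)*(6 - s))/2 = (2*K*(6 - s))/2 = K*(6 - s))
A(y, N) = 125 (A(y, N) = 4 + (5 + 6)**2 = 4 + 11**2 = 4 + 121 = 125)
-1138*A(E(a(4), 2), 12) = -1138*125 = -142250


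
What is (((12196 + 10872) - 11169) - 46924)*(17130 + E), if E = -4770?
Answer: -432909000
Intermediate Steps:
(((12196 + 10872) - 11169) - 46924)*(17130 + E) = (((12196 + 10872) - 11169) - 46924)*(17130 - 4770) = ((23068 - 11169) - 46924)*12360 = (11899 - 46924)*12360 = -35025*12360 = -432909000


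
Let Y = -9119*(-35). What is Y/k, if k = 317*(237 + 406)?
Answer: 319165/203831 ≈ 1.5658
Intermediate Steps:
Y = 319165
k = 203831 (k = 317*643 = 203831)
Y/k = 319165/203831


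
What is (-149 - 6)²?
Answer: 24025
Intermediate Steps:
(-149 - 6)² = (-155)² = 24025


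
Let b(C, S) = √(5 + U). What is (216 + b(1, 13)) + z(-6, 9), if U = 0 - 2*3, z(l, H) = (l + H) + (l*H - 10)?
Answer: 155 + I ≈ 155.0 + 1.0*I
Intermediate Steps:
z(l, H) = -10 + H + l + H*l (z(l, H) = (H + l) + (H*l - 10) = (H + l) + (-10 + H*l) = -10 + H + l + H*l)
U = -6 (U = 0 - 6 = -6)
b(C, S) = I (b(C, S) = √(5 - 6) = √(-1) = I)
(216 + b(1, 13)) + z(-6, 9) = (216 + I) + (-10 + 9 - 6 + 9*(-6)) = (216 + I) + (-10 + 9 - 6 - 54) = (216 + I) - 61 = 155 + I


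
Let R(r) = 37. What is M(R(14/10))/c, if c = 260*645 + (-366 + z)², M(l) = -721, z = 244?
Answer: -721/182584 ≈ -0.0039489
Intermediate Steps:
c = 182584 (c = 260*645 + (-366 + 244)² = 167700 + (-122)² = 167700 + 14884 = 182584)
M(R(14/10))/c = -721/182584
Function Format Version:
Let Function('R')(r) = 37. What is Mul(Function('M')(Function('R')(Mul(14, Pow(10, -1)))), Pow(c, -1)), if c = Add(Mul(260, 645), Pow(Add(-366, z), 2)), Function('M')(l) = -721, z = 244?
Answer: Rational(-721, 182584) ≈ -0.0039489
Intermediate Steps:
c = 182584 (c = Add(Mul(260, 645), Pow(Add(-366, 244), 2)) = Add(167700, Pow(-122, 2)) = Add(167700, 14884) = 182584)
Mul(Function('M')(Function('R')(Mul(14, Pow(10, -1)))), Pow(c, -1)) = Mul(-721, Pow(182584, -1)) = Mul(-721, Rational(1, 182584)) = Rational(-721, 182584)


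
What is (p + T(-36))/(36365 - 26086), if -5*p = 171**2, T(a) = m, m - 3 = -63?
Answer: -29541/51395 ≈ -0.57478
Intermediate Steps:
m = -60 (m = 3 - 63 = -60)
T(a) = -60
p = -29241/5 (p = -1/5*171**2 = -1/5*29241 = -29241/5 ≈ -5848.2)
(p + T(-36))/(36365 - 26086) = (-29241/5 - 60)/(36365 - 26086) = -29541/5/10279 = -29541/5*1/10279 = -29541/51395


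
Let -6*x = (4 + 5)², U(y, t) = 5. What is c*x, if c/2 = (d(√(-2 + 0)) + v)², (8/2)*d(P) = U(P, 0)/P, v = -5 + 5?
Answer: 675/32 ≈ 21.094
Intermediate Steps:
v = 0
d(P) = 5/(4*P) (d(P) = (5/P)/4 = 5/(4*P))
c = -25/16 (c = 2*(5/(4*(√(-2 + 0))) + 0)² = 2*(5/(4*(√(-2))) + 0)² = 2*(5/(4*((I*√2))) + 0)² = 2*(5*(-I*√2/2)/4 + 0)² = 2*(-5*I*√2/8 + 0)² = 2*(-5*I*√2/8)² = 2*(-25/32) = -25/16 ≈ -1.5625)
x = -27/2 (x = -(4 + 5)²/6 = -⅙*9² = -⅙*81 = -27/2 ≈ -13.500)
c*x = -25/16*(-27/2) = 675/32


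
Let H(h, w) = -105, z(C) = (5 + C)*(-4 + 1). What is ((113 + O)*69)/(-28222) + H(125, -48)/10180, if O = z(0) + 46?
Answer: -10411179/28729996 ≈ -0.36238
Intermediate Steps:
z(C) = -15 - 3*C (z(C) = (5 + C)*(-3) = -15 - 3*C)
O = 31 (O = (-15 - 3*0) + 46 = (-15 + 0) + 46 = -15 + 46 = 31)
((113 + O)*69)/(-28222) + H(125, -48)/10180 = ((113 + 31)*69)/(-28222) - 105/10180 = (144*69)*(-1/28222) - 105*1/10180 = 9936*(-1/28222) - 21/2036 = -4968/14111 - 21/2036 = -10411179/28729996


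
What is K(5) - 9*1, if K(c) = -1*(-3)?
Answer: -6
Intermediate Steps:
K(c) = 3
K(5) - 9*1 = 3 - 9*1 = 3 - 9 = -6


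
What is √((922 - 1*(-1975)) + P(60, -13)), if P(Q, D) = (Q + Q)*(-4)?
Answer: √2417 ≈ 49.163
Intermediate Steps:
P(Q, D) = -8*Q (P(Q, D) = (2*Q)*(-4) = -8*Q)
√((922 - 1*(-1975)) + P(60, -13)) = √((922 - 1*(-1975)) - 8*60) = √((922 + 1975) - 480) = √(2897 - 480) = √2417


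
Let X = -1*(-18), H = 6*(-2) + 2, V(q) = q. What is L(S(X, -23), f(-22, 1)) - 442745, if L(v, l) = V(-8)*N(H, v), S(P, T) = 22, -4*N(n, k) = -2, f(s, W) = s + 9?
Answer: -442749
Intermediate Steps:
f(s, W) = 9 + s
H = -10 (H = -12 + 2 = -10)
N(n, k) = ½ (N(n, k) = -¼*(-2) = ½)
X = 18
L(v, l) = -4 (L(v, l) = -8*½ = -4)
L(S(X, -23), f(-22, 1)) - 442745 = -4 - 442745 = -442749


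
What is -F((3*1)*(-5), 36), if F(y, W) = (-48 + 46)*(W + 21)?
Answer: 114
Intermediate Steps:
F(y, W) = -42 - 2*W (F(y, W) = -2*(21 + W) = -42 - 2*W)
-F((3*1)*(-5), 36) = -(-42 - 2*36) = -(-42 - 72) = -1*(-114) = 114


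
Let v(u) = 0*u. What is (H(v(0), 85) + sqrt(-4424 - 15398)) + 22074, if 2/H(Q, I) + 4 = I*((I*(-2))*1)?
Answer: 159528797/7227 + I*sqrt(19822) ≈ 22074.0 + 140.79*I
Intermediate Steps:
v(u) = 0
H(Q, I) = 2/(-4 - 2*I**2) (H(Q, I) = 2/(-4 + I*((I*(-2))*1)) = 2/(-4 + I*(-2*I*1)) = 2/(-4 + I*(-2*I)) = 2/(-4 - 2*I**2))
(H(v(0), 85) + sqrt(-4424 - 15398)) + 22074 = (-1/(2 + 85**2) + sqrt(-4424 - 15398)) + 22074 = (-1/(2 + 7225) + sqrt(-19822)) + 22074 = (-1/7227 + I*sqrt(19822)) + 22074 = 159528797/7227 + I*sqrt(19822)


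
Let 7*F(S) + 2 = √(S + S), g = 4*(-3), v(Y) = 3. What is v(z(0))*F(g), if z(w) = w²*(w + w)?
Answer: -6/7 + 6*I*√6/7 ≈ -0.85714 + 2.0996*I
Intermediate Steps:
z(w) = 2*w³ (z(w) = w²*(2*w) = 2*w³)
g = -12
F(S) = -2/7 + √2*√S/7 (F(S) = -2/7 + √(S + S)/7 = -2/7 + √(2*S)/7 = -2/7 + (√2*√S)/7 = -2/7 + √2*√S/7)
v(z(0))*F(g) = 3*(-2/7 + √2*√(-12)/7) = 3*(-2/7 + √2*(2*I*√3)/7) = 3*(-2/7 + 2*I*√6/7) = -6/7 + 6*I*√6/7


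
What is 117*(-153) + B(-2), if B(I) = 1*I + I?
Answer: -17905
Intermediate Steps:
B(I) = 2*I (B(I) = I + I = 2*I)
117*(-153) + B(-2) = 117*(-153) + 2*(-2) = -17901 - 4 = -17905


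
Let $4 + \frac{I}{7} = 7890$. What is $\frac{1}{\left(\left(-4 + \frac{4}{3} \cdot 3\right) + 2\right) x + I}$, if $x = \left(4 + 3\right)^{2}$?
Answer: $\frac{1}{55300} \approx 1.8083 \cdot 10^{-5}$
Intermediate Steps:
$I = 55202$ ($I = -28 + 7 \cdot 7890 = -28 + 55230 = 55202$)
$x = 49$ ($x = 7^{2} = 49$)
$\frac{1}{\left(\left(-4 + \frac{4}{3} \cdot 3\right) + 2\right) x + I} = \frac{1}{\left(\left(-4 + \frac{4}{3} \cdot 3\right) + 2\right) 49 + 55202} = \frac{1}{\left(\left(-4 + 4\right) + 2\right) 49 + 55202} = \frac{1}{\left(0 + 2\right) 49 + 55202} = \frac{1}{2 \cdot 49 + 55202} = \frac{1}{98 + 55202} = \frac{1}{55300}$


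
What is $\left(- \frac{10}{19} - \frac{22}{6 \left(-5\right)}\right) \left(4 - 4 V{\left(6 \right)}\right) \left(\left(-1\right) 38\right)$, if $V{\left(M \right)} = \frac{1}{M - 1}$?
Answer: $- \frac{1888}{75} \approx -25.173$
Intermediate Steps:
$V{\left(M \right)} = \frac{1}{-1 + M}$
$\left(- \frac{10}{19} - \frac{22}{6 \left(-5\right)}\right) \left(4 - 4 V{\left(6 \right)}\right) \left(\left(-1\right) 38\right) = \left(- \frac{10}{19} - \frac{22}{6 \left(-5\right)}\right) \left(4 - \frac{4}{-1 + 6}\right) \left(\left(-1\right) 38\right) = \left(\left(-10\right) \frac{1}{19} - \frac{22}{-30}\right) \left(4 - \frac{4}{5}\right) \left(-38\right) = \left(- \frac{10}{19} - - \frac{11}{15}\right) \left(4 - \frac{4}{5}\right) \left(-38\right) = \left(- \frac{10}{19} + \frac{11}{15}\right) \left(4 - \frac{4}{5}\right) \left(-38\right) = \frac{59}{285} \cdot \frac{16}{5} \left(-38\right) = \frac{944}{1425} \left(-38\right) = - \frac{1888}{75}$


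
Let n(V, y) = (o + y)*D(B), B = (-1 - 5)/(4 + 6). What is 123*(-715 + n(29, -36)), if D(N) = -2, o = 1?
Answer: -79335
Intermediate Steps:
B = -⅗ (B = -6/10 = -6*⅒ = -⅗ ≈ -0.60000)
n(V, y) = -2 - 2*y (n(V, y) = (1 + y)*(-2) = -2 - 2*y)
123*(-715 + n(29, -36)) = 123*(-715 + (-2 - 2*(-36))) = 123*(-715 + (-2 + 72)) = 123*(-715 + 70) = 123*(-645) = -79335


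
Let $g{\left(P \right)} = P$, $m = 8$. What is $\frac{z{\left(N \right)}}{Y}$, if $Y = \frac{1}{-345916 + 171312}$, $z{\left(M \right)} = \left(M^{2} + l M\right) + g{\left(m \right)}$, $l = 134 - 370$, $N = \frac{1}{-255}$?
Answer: $- \frac{101336844124}{65025} \approx -1.5584 \cdot 10^{6}$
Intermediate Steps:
$N = - \frac{1}{255} \approx -0.0039216$
$l = -236$
$z{\left(M \right)} = 8 + M^{2} - 236 M$ ($z{\left(M \right)} = \left(M^{2} - 236 M\right) + 8 = 8 + M^{2} - 236 M$)
$Y = - \frac{1}{174604}$ ($Y = \frac{1}{-174604} = - \frac{1}{174604} \approx -5.7272 \cdot 10^{-6}$)
$\frac{z{\left(N \right)}}{Y} = \frac{8 + \left(- \frac{1}{255}\right)^{2} - - \frac{236}{255}}{- \frac{1}{174604}} = \left(8 + \frac{1}{65025} + \frac{236}{255}\right) \left(-174604\right) = \frac{580381}{65025} \left(-174604\right) = - \frac{101336844124}{65025}$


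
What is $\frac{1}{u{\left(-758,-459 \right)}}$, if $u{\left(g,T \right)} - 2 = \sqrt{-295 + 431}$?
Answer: $- \frac{1}{66} + \frac{\sqrt{34}}{66} \approx 0.073196$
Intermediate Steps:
$u{\left(g,T \right)} = 2 + 2 \sqrt{34}$ ($u{\left(g,T \right)} = 2 + \sqrt{-295 + 431} = 2 + \sqrt{136} = 2 + 2 \sqrt{34}$)
$\frac{1}{u{\left(-758,-459 \right)}} = \frac{1}{2 + 2 \sqrt{34}}$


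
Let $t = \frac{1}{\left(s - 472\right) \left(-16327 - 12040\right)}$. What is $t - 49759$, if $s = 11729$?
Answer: $- \frac{15889408066122}{319327319} \approx -49759.0$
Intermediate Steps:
$t = - \frac{1}{319327319}$ ($t = \frac{1}{\left(11729 - 472\right) \left(-16327 - 12040\right)} = \frac{1}{11257 \left(-28367\right)} = \frac{1}{-319327319} = - \frac{1}{319327319} \approx -3.1316 \cdot 10^{-9}$)
$t - 49759 = - \frac{1}{319327319} - 49759 = - \frac{15889408066122}{319327319}$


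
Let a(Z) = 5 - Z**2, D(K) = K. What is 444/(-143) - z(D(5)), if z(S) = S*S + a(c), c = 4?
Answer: -2446/143 ≈ -17.105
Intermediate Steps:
z(S) = -11 + S**2 (z(S) = S*S + (5 - 1*4**2) = S**2 + (5 - 1*16) = S**2 + (5 - 16) = S**2 - 11 = -11 + S**2)
444/(-143) - z(D(5)) = 444/(-143) - (-11 + 5**2) = 444*(-1/143) - (-11 + 25) = -444/143 - 1*14 = -444/143 - 14 = -2446/143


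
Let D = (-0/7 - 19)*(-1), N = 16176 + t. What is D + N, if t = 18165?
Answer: 34360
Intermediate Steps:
N = 34341 (N = 16176 + 18165 = 34341)
D = 19 (D = (-0/7 - 19)*(-1) = (-3*0 - 19)*(-1) = (0 - 19)*(-1) = -19*(-1) = 19)
D + N = 19 + 34341 = 34360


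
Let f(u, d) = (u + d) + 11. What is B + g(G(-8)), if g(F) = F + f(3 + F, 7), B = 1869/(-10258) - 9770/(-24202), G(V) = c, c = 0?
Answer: 2634266779/124132058 ≈ 21.221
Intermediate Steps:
G(V) = 0
f(u, d) = 11 + d + u (f(u, d) = (d + u) + 11 = 11 + d + u)
B = 27493561/124132058 (B = 1869*(-1/10258) - 9770*(-1/24202) = -1869/10258 + 4885/12101 = 27493561/124132058 ≈ 0.22149)
g(F) = 21 + 2*F (g(F) = F + (11 + 7 + (3 + F)) = F + (21 + F) = 21 + 2*F)
B + g(G(-8)) = 27493561/124132058 + (21 + 2*0) = 27493561/124132058 + (21 + 0) = 27493561/124132058 + 21 = 2634266779/124132058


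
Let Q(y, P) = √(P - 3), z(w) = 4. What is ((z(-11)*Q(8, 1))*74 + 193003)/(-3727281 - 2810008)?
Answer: -193003/6537289 - 296*I*√2/6537289 ≈ -0.029523 - 6.4034e-5*I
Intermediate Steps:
Q(y, P) = √(-3 + P)
((z(-11)*Q(8, 1))*74 + 193003)/(-3727281 - 2810008) = ((4*√(-3 + 1))*74 + 193003)/(-3727281 - 2810008) = ((4*√(-2))*74 + 193003)/(-6537289) = ((4*(I*√2))*74 + 193003)*(-1/6537289) = ((4*I*√2)*74 + 193003)*(-1/6537289) = (296*I*√2 + 193003)*(-1/6537289) = (193003 + 296*I*√2)*(-1/6537289) = -193003/6537289 - 296*I*√2/6537289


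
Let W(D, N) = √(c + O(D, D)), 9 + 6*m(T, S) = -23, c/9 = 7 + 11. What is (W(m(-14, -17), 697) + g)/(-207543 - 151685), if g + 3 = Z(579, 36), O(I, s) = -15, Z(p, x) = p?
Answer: -144/89807 - 7*√3/359228 ≈ -0.0016372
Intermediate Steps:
c = 162 (c = 9*(7 + 11) = 9*18 = 162)
m(T, S) = -16/3 (m(T, S) = -3/2 + (⅙)*(-23) = -3/2 - 23/6 = -16/3)
g = 576 (g = -3 + 579 = 576)
W(D, N) = 7*√3 (W(D, N) = √(162 - 15) = √147 = 7*√3)
(W(m(-14, -17), 697) + g)/(-207543 - 151685) = (7*√3 + 576)/(-207543 - 151685) = (576 + 7*√3)/(-359228) = (576 + 7*√3)*(-1/359228) = -144/89807 - 7*√3/359228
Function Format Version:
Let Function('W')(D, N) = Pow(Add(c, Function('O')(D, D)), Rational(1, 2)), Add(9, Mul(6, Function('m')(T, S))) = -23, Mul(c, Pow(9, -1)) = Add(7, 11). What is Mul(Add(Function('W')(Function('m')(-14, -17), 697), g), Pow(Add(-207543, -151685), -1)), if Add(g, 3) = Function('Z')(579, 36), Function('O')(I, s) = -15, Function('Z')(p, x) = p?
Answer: Add(Rational(-144, 89807), Mul(Rational(-7, 359228), Pow(3, Rational(1, 2)))) ≈ -0.0016372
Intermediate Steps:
c = 162 (c = Mul(9, Add(7, 11)) = Mul(9, 18) = 162)
Function('m')(T, S) = Rational(-16, 3) (Function('m')(T, S) = Add(Rational(-3, 2), Mul(Rational(1, 6), -23)) = Add(Rational(-3, 2), Rational(-23, 6)) = Rational(-16, 3))
g = 576 (g = Add(-3, 579) = 576)
Function('W')(D, N) = Mul(7, Pow(3, Rational(1, 2))) (Function('W')(D, N) = Pow(Add(162, -15), Rational(1, 2)) = Pow(147, Rational(1, 2)) = Mul(7, Pow(3, Rational(1, 2))))
Mul(Add(Function('W')(Function('m')(-14, -17), 697), g), Pow(Add(-207543, -151685), -1)) = Mul(Add(Mul(7, Pow(3, Rational(1, 2))), 576), Pow(Add(-207543, -151685), -1)) = Mul(Add(576, Mul(7, Pow(3, Rational(1, 2)))), Pow(-359228, -1)) = Mul(Add(576, Mul(7, Pow(3, Rational(1, 2)))), Rational(-1, 359228)) = Add(Rational(-144, 89807), Mul(Rational(-7, 359228), Pow(3, Rational(1, 2))))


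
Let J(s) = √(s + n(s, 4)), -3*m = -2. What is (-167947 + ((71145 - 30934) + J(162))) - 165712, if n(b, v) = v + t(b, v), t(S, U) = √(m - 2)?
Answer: -293448 + √(1494 + 6*I*√3)/3 ≈ -2.9344e+5 + 0.044811*I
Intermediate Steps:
m = ⅔ (m = -⅓*(-2) = ⅔ ≈ 0.66667)
t(S, U) = 2*I*√3/3 (t(S, U) = √(⅔ - 2) = √(-4/3) = 2*I*√3/3)
n(b, v) = v + 2*I*√3/3
J(s) = √(4 + s + 2*I*√3/3) (J(s) = √(s + (4 + 2*I*√3/3)) = √(4 + s + 2*I*√3/3))
(-167947 + ((71145 - 30934) + J(162))) - 165712 = (-167947 + ((71145 - 30934) + √(36 + 9*162 + 6*I*√3)/3)) - 165712 = (-167947 + (40211 + √(36 + 1458 + 6*I*√3)/3)) - 165712 = (-167947 + (40211 + √(1494 + 6*I*√3)/3)) - 165712 = (-127736 + √(1494 + 6*I*√3)/3) - 165712 = -293448 + √(1494 + 6*I*√3)/3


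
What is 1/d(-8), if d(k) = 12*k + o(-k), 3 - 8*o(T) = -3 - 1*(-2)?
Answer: -2/191 ≈ -0.010471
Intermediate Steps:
o(T) = ½ (o(T) = 3/8 - (-3 - 1*(-2))/8 = 3/8 - (-3 + 2)/8 = 3/8 - ⅛*(-1) = 3/8 + ⅛ = ½)
d(k) = ½ + 12*k (d(k) = 12*k + ½ = ½ + 12*k)
1/d(-8) = 1/(½ + 12*(-8)) = 1/(½ - 96) = 1/(-191/2) = -2/191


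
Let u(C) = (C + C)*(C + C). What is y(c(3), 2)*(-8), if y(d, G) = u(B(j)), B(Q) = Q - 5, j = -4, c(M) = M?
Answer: -2592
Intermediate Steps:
B(Q) = -5 + Q
u(C) = 4*C² (u(C) = (2*C)*(2*C) = 4*C²)
y(d, G) = 324 (y(d, G) = 4*(-5 - 4)² = 4*(-9)² = 4*81 = 324)
y(c(3), 2)*(-8) = 324*(-8) = -2592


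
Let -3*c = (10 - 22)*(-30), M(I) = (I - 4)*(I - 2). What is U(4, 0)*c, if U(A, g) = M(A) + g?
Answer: 0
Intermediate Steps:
M(I) = (-4 + I)*(-2 + I)
U(A, g) = 8 + g + A**2 - 6*A (U(A, g) = (8 + A**2 - 6*A) + g = 8 + g + A**2 - 6*A)
c = -120 (c = -(10 - 22)*(-30)/3 = -(-4)*(-30) = -1/3*360 = -120)
U(4, 0)*c = (8 + 0 + 4**2 - 6*4)*(-120) = (8 + 0 + 16 - 24)*(-120) = 0*(-120) = 0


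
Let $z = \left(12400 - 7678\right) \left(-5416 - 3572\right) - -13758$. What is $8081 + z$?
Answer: $-42419497$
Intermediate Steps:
$z = -42427578$ ($z = 4722 \left(-8988\right) + 13758 = -42441336 + 13758 = -42427578$)
$8081 + z = 8081 - 42427578 = -42419497$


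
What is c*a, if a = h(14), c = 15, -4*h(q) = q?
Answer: -105/2 ≈ -52.500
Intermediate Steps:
h(q) = -q/4
a = -7/2 (a = -¼*14 = -7/2 ≈ -3.5000)
c*a = 15*(-7/2) = -105/2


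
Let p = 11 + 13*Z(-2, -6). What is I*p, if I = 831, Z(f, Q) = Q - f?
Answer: -34071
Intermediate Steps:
p = -41 (p = 11 + 13*(-6 - 1*(-2)) = 11 + 13*(-6 + 2) = 11 + 13*(-4) = 11 - 52 = -41)
I*p = 831*(-41) = -34071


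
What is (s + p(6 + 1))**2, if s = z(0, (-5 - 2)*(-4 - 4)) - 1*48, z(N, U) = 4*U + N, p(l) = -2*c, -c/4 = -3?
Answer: 23104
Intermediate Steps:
c = 12 (c = -4*(-3) = 12)
p(l) = -24 (p(l) = -2*12 = -24)
z(N, U) = N + 4*U
s = 176 (s = (0 + 4*((-5 - 2)*(-4 - 4))) - 1*48 = (0 + 4*(-7*(-8))) - 48 = (0 + 4*56) - 48 = (0 + 224) - 48 = 224 - 48 = 176)
(s + p(6 + 1))**2 = (176 - 24)**2 = 152**2 = 23104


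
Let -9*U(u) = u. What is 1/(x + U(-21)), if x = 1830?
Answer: 3/5497 ≈ 0.00054575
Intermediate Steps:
U(u) = -u/9
1/(x + U(-21)) = 1/(1830 - ⅑*(-21)) = 1/(1830 + 7/3) = 1/(5497/3) = 3/5497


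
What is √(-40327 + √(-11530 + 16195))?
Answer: √(-40327 + √4665) ≈ 200.65*I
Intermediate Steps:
√(-40327 + √(-11530 + 16195)) = √(-40327 + √4665)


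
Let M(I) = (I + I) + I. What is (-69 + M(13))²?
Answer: 900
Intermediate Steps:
M(I) = 3*I (M(I) = 2*I + I = 3*I)
(-69 + M(13))² = (-69 + 3*13)² = (-69 + 39)² = (-30)² = 900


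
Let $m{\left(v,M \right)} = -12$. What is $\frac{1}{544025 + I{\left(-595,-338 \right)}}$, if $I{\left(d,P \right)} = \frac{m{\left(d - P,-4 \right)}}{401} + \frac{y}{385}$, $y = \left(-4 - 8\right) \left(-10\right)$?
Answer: $\frac{30877}{16797868625} \approx 1.8382 \cdot 10^{-6}$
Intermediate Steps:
$y = 120$ ($y = \left(-12\right) \left(-10\right) = 120$)
$I{\left(d,P \right)} = \frac{8700}{30877}$ ($I{\left(d,P \right)} = - \frac{12}{401} + \frac{120}{385} = \left(-12\right) \frac{1}{401} + 120 \cdot \frac{1}{385} = - \frac{12}{401} + \frac{24}{77} = \frac{8700}{30877}$)
$\frac{1}{544025 + I{\left(-595,-338 \right)}} = \frac{1}{544025 + \frac{8700}{30877}} = \frac{1}{\frac{16797868625}{30877}} = \frac{30877}{16797868625}$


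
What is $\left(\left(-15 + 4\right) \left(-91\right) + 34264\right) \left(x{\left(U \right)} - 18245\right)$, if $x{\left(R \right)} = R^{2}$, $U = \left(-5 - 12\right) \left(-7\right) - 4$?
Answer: $-177030300$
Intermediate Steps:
$U = 115$ ($U = \left(-5 - 12\right) \left(-7\right) - 4 = \left(-17\right) \left(-7\right) - 4 = 119 - 4 = 115$)
$\left(\left(-15 + 4\right) \left(-91\right) + 34264\right) \left(x{\left(U \right)} - 18245\right) = \left(\left(-15 + 4\right) \left(-91\right) + 34264\right) \left(115^{2} - 18245\right) = \left(\left(-11\right) \left(-91\right) + 34264\right) \left(13225 - 18245\right) = \left(1001 + 34264\right) \left(-5020\right) = 35265 \left(-5020\right) = -177030300$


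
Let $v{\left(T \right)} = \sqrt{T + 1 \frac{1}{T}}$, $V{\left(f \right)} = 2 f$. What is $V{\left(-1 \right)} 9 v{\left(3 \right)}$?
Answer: $- 6 \sqrt{30} \approx -32.863$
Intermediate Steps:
$v{\left(T \right)} = \sqrt{T + \frac{1}{T}}$
$V{\left(-1 \right)} 9 v{\left(3 \right)} = 2 \left(-1\right) 9 \sqrt{3 + \frac{1}{3}} = \left(-2\right) 9 \sqrt{3 + \frac{1}{3}} = - 18 \sqrt{\frac{10}{3}} = - 18 \frac{\sqrt{30}}{3} = - 6 \sqrt{30}$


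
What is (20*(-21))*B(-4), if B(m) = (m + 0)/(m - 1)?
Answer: -336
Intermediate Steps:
B(m) = m/(-1 + m)
(20*(-21))*B(-4) = (20*(-21))*(-4/(-1 - 4)) = -(-1680)/(-5) = -(-1680)*(-1)/5 = -420*⅘ = -336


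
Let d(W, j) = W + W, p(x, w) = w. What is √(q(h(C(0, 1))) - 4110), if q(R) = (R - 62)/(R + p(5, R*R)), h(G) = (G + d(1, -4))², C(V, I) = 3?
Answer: I*√69459962/130 ≈ 64.11*I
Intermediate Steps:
d(W, j) = 2*W
h(G) = (2 + G)² (h(G) = (G + 2*1)² = (G + 2)² = (2 + G)²)
q(R) = (-62 + R)/(R + R²) (q(R) = (R - 62)/(R + R*R) = (-62 + R)/(R + R²))
√(q(h(C(0, 1))) - 4110) = √((-62 + (2 + 3)²)/(((2 + 3)²)*(1 + (2 + 3)²)) - 4110) = √((-62 + 5²)/((5²)*(1 + 5²)) - 4110) = √((-62 + 25)/(25*(1 + 25)) - 4110) = √((1/25)*(-37)/26 - 4110) = √((1/25)*(1/26)*(-37) - 4110) = √(-37/650 - 4110) = √(-2671537/650) = I*√69459962/130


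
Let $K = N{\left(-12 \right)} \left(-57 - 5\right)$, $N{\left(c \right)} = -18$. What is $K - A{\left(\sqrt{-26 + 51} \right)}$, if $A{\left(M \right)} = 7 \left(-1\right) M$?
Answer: $1151$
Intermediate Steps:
$A{\left(M \right)} = - 7 M$
$K = 1116$ ($K = - 18 \left(-57 - 5\right) = \left(-18\right) \left(-62\right) = 1116$)
$K - A{\left(\sqrt{-26 + 51} \right)} = 1116 - - 7 \sqrt{-26 + 51} = 1116 - - 7 \sqrt{25} = 1116 - \left(-7\right) 5 = 1116 - -35 = 1116 + 35 = 1151$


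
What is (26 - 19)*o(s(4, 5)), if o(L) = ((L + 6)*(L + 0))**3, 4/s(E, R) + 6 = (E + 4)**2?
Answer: 305299456/594823321 ≈ 0.51326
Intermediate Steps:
s(E, R) = 4/(-6 + (4 + E)**2) (s(E, R) = 4/(-6 + (E + 4)**2) = 4/(-6 + (4 + E)**2))
o(L) = L**3*(6 + L)**3 (o(L) = ((6 + L)*L)**3 = (L*(6 + L))**3 = L**3*(6 + L)**3)
(26 - 19)*o(s(4, 5)) = (26 - 19)*((4/(-6 + (4 + 4)**2))**3*(6 + 4/(-6 + (4 + 4)**2))**3) = 7*((4/(-6 + 8**2))**3*(6 + 4/(-6 + 8**2))**3) = 7*((4/(-6 + 64))**3*(6 + 4/(-6 + 64))**3) = 7*((4/58)**3*(6 + 4/58)**3) = 7*((4*(1/58))**3*(6 + 4*(1/58))**3) = 7*((2/29)**3*(6 + 2/29)**3) = 7*(8*(176/29)**3/24389) = 7*((8/24389)*(5451776/24389)) = 7*(43614208/594823321) = 305299456/594823321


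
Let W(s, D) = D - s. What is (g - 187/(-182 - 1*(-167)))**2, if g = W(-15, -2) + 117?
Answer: 4566769/225 ≈ 20297.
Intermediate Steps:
g = 130 (g = (-2 - 1*(-15)) + 117 = (-2 + 15) + 117 = 13 + 117 = 130)
(g - 187/(-182 - 1*(-167)))**2 = (130 - 187/(-182 - 1*(-167)))**2 = (130 - 187/(-182 + 167))**2 = (130 - 187/(-15))**2 = (130 - 187*(-1/15))**2 = (130 + 187/15)**2 = (2137/15)**2 = 4566769/225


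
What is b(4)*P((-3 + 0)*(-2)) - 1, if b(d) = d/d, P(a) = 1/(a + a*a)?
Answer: -41/42 ≈ -0.97619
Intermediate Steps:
P(a) = 1/(a + a²)
b(d) = 1
b(4)*P((-3 + 0)*(-2)) - 1 = 1*(1/((((-3 + 0)*(-2)))*(1 + (-3 + 0)*(-2)))) - 1 = 1*(1/(((-3*(-2)))*(1 - 3*(-2)))) - 1 = 1*(1/(6*(1 + 6))) - 1 = 1*((⅙)/7) - 1 = 1*((⅙)*(⅐)) - 1 = 1*(1/42) - 1 = 1/42 - 1 = -41/42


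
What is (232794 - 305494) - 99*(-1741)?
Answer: 99659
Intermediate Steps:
(232794 - 305494) - 99*(-1741) = -72700 + 172359 = 99659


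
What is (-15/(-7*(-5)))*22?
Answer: -66/7 ≈ -9.4286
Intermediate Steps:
(-15/(-7*(-5)))*22 = (-15/35)*22 = ((1/35)*(-15))*22 = -3/7*22 = -66/7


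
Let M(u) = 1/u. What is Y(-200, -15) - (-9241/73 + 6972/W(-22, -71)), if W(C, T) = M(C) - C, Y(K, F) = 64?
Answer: -213193/1679 ≈ -126.98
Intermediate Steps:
W(C, T) = 1/C - C
Y(-200, -15) - (-9241/73 + 6972/W(-22, -71)) = 64 - (-9241/73 + 6972/(1/(-22) - 1*(-22))) = 64 - (-9241*1/73 + 6972/(-1/22 + 22)) = 64 - (-9241/73 + 6972/(483/22)) = 64 - (-9241/73 + 6972*(22/483)) = 64 - (-9241/73 + 7304/23) = 64 - 1*320649/1679 = 64 - 320649/1679 = -213193/1679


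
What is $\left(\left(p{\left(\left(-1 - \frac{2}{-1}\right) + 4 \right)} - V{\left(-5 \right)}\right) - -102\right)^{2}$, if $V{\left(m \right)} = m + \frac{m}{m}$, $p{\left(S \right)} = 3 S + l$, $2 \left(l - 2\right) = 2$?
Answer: $15376$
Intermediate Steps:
$l = 3$ ($l = 2 + \frac{1}{2} \cdot 2 = 2 + 1 = 3$)
$p{\left(S \right)} = 3 + 3 S$ ($p{\left(S \right)} = 3 S + 3 = 3 + 3 S$)
$V{\left(m \right)} = 1 + m$ ($V{\left(m \right)} = m + 1 = 1 + m$)
$\left(\left(p{\left(\left(-1 - \frac{2}{-1}\right) + 4 \right)} - V{\left(-5 \right)}\right) - -102\right)^{2} = \left(\left(\left(3 + 3 \left(\left(-1 - \frac{2}{-1}\right) + 4\right)\right) - \left(1 - 5\right)\right) - -102\right)^{2} = \left(\left(\left(3 + 3 \left(\left(-1 - -2\right) + 4\right)\right) - -4\right) + 102\right)^{2} = \left(\left(\left(3 + 3 \left(\left(-1 + 2\right) + 4\right)\right) + 4\right) + 102\right)^{2} = \left(\left(\left(3 + 3 \left(1 + 4\right)\right) + 4\right) + 102\right)^{2} = \left(\left(\left(3 + 3 \cdot 5\right) + 4\right) + 102\right)^{2} = \left(\left(\left(3 + 15\right) + 4\right) + 102\right)^{2} = \left(\left(18 + 4\right) + 102\right)^{2} = \left(22 + 102\right)^{2} = 124^{2} = 15376$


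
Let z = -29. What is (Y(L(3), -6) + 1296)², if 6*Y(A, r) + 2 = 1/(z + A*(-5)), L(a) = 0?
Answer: 50825448025/30276 ≈ 1.6787e+6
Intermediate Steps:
Y(A, r) = -⅓ + 1/(6*(-29 - 5*A)) (Y(A, r) = -⅓ + 1/(6*(-29 + A*(-5))) = -⅓ + 1/(6*(-29 - 5*A)))
(Y(L(3), -6) + 1296)² = ((-59 - 10*0)/(6*(29 + 5*0)) + 1296)² = ((-59 + 0)/(6*(29 + 0)) + 1296)² = ((⅙)*(-59)/29 + 1296)² = ((⅙)*(1/29)*(-59) + 1296)² = (-59/174 + 1296)² = (225445/174)² = 50825448025/30276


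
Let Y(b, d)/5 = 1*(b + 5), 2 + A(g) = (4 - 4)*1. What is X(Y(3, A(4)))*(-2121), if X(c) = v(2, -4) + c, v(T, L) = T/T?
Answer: -86961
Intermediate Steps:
A(g) = -2 (A(g) = -2 + (4 - 4)*1 = -2 + 0*1 = -2 + 0 = -2)
Y(b, d) = 25 + 5*b (Y(b, d) = 5*(1*(b + 5)) = 5*(1*(5 + b)) = 5*(5 + b) = 25 + 5*b)
v(T, L) = 1
X(c) = 1 + c
X(Y(3, A(4)))*(-2121) = (1 + (25 + 5*3))*(-2121) = (1 + (25 + 15))*(-2121) = (1 + 40)*(-2121) = 41*(-2121) = -86961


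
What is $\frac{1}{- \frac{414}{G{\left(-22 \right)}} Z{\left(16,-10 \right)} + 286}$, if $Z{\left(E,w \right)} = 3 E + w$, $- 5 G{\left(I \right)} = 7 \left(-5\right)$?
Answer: $- \frac{7}{13730} \approx -0.00050983$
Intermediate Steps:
$G{\left(I \right)} = 7$ ($G{\left(I \right)} = - \frac{7 \left(-5\right)}{5} = \left(- \frac{1}{5}\right) \left(-35\right) = 7$)
$Z{\left(E,w \right)} = w + 3 E$
$\frac{1}{- \frac{414}{G{\left(-22 \right)}} Z{\left(16,-10 \right)} + 286} = \frac{1}{- \frac{414}{7} \left(-10 + 3 \cdot 16\right) + 286} = \frac{1}{\left(-414\right) \frac{1}{7} \left(-10 + 48\right) + 286} = \frac{1}{\left(- \frac{414}{7}\right) 38 + 286} = \frac{1}{- \frac{15732}{7} + 286} = \frac{1}{- \frac{13730}{7}} = - \frac{7}{13730}$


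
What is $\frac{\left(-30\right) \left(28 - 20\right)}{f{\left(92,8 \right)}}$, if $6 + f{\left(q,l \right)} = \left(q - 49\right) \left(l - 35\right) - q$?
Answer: $\frac{240}{1259} \approx 0.19063$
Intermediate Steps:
$f{\left(q,l \right)} = -6 - q + \left(-49 + q\right) \left(-35 + l\right)$ ($f{\left(q,l \right)} = -6 - \left(q - \left(q - 49\right) \left(l - 35\right)\right) = -6 - \left(q - \left(-49 + q\right) \left(-35 + l\right)\right) = -6 - q + \left(-49 + q\right) \left(-35 + l\right)$)
$\frac{\left(-30\right) \left(28 - 20\right)}{f{\left(92,8 \right)}} = \frac{\left(-30\right) \left(28 - 20\right)}{1709 - 392 - 3312 + 8 \cdot 92} = \frac{\left(-30\right) 8}{1709 - 392 - 3312 + 736} = - \frac{240}{-1259} = \left(-240\right) \left(- \frac{1}{1259}\right) = \frac{240}{1259}$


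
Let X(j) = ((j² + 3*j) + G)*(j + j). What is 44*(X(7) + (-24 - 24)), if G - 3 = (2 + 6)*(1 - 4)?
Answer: 28072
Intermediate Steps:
G = -21 (G = 3 + (2 + 6)*(1 - 4) = 3 + 8*(-3) = 3 - 24 = -21)
X(j) = 2*j*(-21 + j² + 3*j) (X(j) = ((j² + 3*j) - 21)*(j + j) = (-21 + j² + 3*j)*(2*j) = 2*j*(-21 + j² + 3*j))
44*(X(7) + (-24 - 24)) = 44*(2*7*(-21 + 7² + 3*7) + (-24 - 24)) = 44*(2*7*(-21 + 49 + 21) - 48) = 44*(2*7*49 - 48) = 44*(686 - 48) = 44*638 = 28072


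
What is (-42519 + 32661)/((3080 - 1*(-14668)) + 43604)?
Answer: -4929/30676 ≈ -0.16068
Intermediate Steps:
(-42519 + 32661)/((3080 - 1*(-14668)) + 43604) = -9858/((3080 + 14668) + 43604) = -9858/(17748 + 43604) = -9858/61352 = -9858*1/61352 = -4929/30676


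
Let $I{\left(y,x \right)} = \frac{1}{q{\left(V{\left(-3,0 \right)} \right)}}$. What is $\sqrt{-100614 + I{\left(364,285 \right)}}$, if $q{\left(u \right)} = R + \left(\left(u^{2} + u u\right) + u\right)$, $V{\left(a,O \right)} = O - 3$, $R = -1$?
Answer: $\frac{i \sqrt{19720330}}{14} \approx 317.2 i$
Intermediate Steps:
$V{\left(a,O \right)} = -3 + O$
$q{\left(u \right)} = -1 + u + 2 u^{2}$ ($q{\left(u \right)} = -1 + \left(\left(u^{2} + u u\right) + u\right) = -1 + \left(\left(u^{2} + u^{2}\right) + u\right) = -1 + \left(2 u^{2} + u\right) = -1 + \left(u + 2 u^{2}\right) = -1 + u + 2 u^{2}$)
$I{\left(y,x \right)} = \frac{1}{14}$ ($I{\left(y,x \right)} = \frac{1}{-1 + \left(-3 + 0\right) + 2 \left(-3 + 0\right)^{2}} = \frac{1}{-1 - 3 + 2 \left(-3\right)^{2}} = \frac{1}{-1 - 3 + 2 \cdot 9} = \frac{1}{-1 - 3 + 18} = \frac{1}{14}$)
$\sqrt{-100614 + I{\left(364,285 \right)}} = \sqrt{-100614 + \frac{1}{14}} = \sqrt{- \frac{1408595}{14}} = \frac{i \sqrt{19720330}}{14}$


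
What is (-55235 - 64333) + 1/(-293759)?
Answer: -35124176113/293759 ≈ -1.1957e+5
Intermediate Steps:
(-55235 - 64333) + 1/(-293759) = -119568 - 1/293759 = -35124176113/293759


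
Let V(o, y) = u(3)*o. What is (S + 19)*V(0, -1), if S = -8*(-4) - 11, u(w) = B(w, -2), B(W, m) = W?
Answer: 0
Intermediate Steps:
u(w) = w
S = 21 (S = 32 - 11 = 21)
V(o, y) = 3*o
(S + 19)*V(0, -1) = (21 + 19)*(3*0) = 40*0 = 0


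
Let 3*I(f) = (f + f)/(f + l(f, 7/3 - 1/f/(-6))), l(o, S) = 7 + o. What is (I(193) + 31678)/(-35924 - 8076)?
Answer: -9337187/12969000 ≈ -0.71996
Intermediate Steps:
I(f) = 2*f/(3*(7 + 2*f)) (I(f) = ((f + f)/(f + (7 + f)))/3 = ((2*f)/(7 + 2*f))/3 = (2*f/(7 + 2*f))/3 = 2*f/(3*(7 + 2*f)))
(I(193) + 31678)/(-35924 - 8076) = ((⅔)*193/(7 + 2*193) + 31678)/(-35924 - 8076) = ((⅔)*193/(7 + 386) + 31678)/(-44000) = ((⅔)*193/393 + 31678)*(-1/44000) = ((⅔)*193*(1/393) + 31678)*(-1/44000) = (386/1179 + 31678)*(-1/44000) = (37348748/1179)*(-1/44000) = -9337187/12969000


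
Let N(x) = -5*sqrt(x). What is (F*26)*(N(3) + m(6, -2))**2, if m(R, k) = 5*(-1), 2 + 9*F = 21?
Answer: 49400/9 + 24700*sqrt(3)/9 ≈ 10242.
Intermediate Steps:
F = 19/9 (F = -2/9 + (1/9)*21 = -2/9 + 7/3 = 19/9 ≈ 2.1111)
m(R, k) = -5
(F*26)*(N(3) + m(6, -2))**2 = ((19/9)*26)*(-5*sqrt(3) - 5)**2 = 494*(-5 - 5*sqrt(3))**2/9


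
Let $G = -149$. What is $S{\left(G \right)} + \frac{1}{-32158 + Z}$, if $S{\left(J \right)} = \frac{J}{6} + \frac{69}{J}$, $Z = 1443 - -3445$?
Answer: $- \frac{51392662}{2031615} \approx -25.296$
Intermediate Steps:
$Z = 4888$ ($Z = 1443 + 3445 = 4888$)
$S{\left(J \right)} = \frac{69}{J} + \frac{J}{6}$ ($S{\left(J \right)} = J \frac{1}{6} + \frac{69}{J} = \frac{J}{6} + \frac{69}{J} = \frac{69}{J} + \frac{J}{6}$)
$S{\left(G \right)} + \frac{1}{-32158 + Z} = \left(\frac{69}{-149} + \frac{1}{6} \left(-149\right)\right) + \frac{1}{-32158 + 4888} = \left(69 \left(- \frac{1}{149}\right) - \frac{149}{6}\right) + \frac{1}{-27270} = \left(- \frac{69}{149} - \frac{149}{6}\right) - \frac{1}{27270} = - \frac{22615}{894} - \frac{1}{27270} = - \frac{51392662}{2031615}$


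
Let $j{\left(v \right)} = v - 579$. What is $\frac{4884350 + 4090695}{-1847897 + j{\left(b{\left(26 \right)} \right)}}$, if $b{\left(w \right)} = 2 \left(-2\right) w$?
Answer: $- \frac{1795009}{369716} \approx -4.8551$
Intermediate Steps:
$b{\left(w \right)} = - 4 w$
$j{\left(v \right)} = -579 + v$
$\frac{4884350 + 4090695}{-1847897 + j{\left(b{\left(26 \right)} \right)}} = \frac{4884350 + 4090695}{-1847897 - 683} = \frac{8975045}{-1847897 - 683} = \frac{8975045}{-1848580} = 8975045 \left(- \frac{1}{1848580}\right) = - \frac{1795009}{369716}$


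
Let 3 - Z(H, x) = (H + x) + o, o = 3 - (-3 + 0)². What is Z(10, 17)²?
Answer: 324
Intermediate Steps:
o = -6 (o = 3 - 1*(-3)² = 3 - 1*9 = 3 - 9 = -6)
Z(H, x) = 9 - H - x (Z(H, x) = 3 - ((H + x) - 6) = 3 - (-6 + H + x) = 3 + (6 - H - x) = 9 - H - x)
Z(10, 17)² = (9 - 1*10 - 1*17)² = (9 - 10 - 17)² = (-18)² = 324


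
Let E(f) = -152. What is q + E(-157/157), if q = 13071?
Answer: 12919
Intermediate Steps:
q + E(-157/157) = 13071 - 152 = 12919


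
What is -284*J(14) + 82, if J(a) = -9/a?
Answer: 1852/7 ≈ 264.57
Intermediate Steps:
-284*J(14) + 82 = -(-2556)/14 + 82 = -284*(-9/14) + 82 = 1278/7 + 82 = 1852/7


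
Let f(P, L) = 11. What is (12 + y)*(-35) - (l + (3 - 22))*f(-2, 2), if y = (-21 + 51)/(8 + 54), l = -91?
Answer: 23965/31 ≈ 773.06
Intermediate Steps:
y = 15/31 (y = 30/62 = 30*(1/62) = 15/31 ≈ 0.48387)
(12 + y)*(-35) - (l + (3 - 22))*f(-2, 2) = (12 + 15/31)*(-35) - (-91 + (3 - 22))*11 = (387/31)*(-35) - (-91 - 19)*11 = -13545/31 - (-110)*11 = -13545/31 - 1*(-1210) = -13545/31 + 1210 = 23965/31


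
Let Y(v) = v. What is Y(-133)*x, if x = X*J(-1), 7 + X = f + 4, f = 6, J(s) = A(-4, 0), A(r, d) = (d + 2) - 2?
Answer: 0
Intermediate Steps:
A(r, d) = d (A(r, d) = (2 + d) - 2 = d)
J(s) = 0
X = 3 (X = -7 + (6 + 4) = -7 + 10 = 3)
x = 0 (x = 3*0 = 0)
Y(-133)*x = -133*0 = 0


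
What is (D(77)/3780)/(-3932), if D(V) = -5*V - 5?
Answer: 13/495432 ≈ 2.6240e-5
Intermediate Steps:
D(V) = -5 - 5*V
(D(77)/3780)/(-3932) = ((-5 - 5*77)/3780)/(-3932) = ((-5 - 385)*(1/3780))*(-1/3932) = -390*1/3780*(-1/3932) = -13/126*(-1/3932) = 13/495432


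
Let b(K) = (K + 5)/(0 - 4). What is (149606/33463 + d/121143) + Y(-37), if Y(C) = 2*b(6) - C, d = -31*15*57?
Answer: 96621160951/2702538806 ≈ 35.752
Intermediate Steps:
b(K) = -5/4 - K/4 (b(K) = (5 + K)/(-4) = (5 + K)*(-1/4) = -5/4 - K/4)
d = -26505 (d = -465*57 = -26505)
Y(C) = -11/2 - C (Y(C) = 2*(-5/4 - 1/4*6) - C = 2*(-5/4 - 3/2) - C = 2*(-11/4) - C = -11/2 - C)
(149606/33463 + d/121143) + Y(-37) = (149606/33463 - 26505/121143) + (-11/2 - 1*(-37)) = (149606*(1/33463) - 26505*1/121143) + (-11/2 + 37) = (149606/33463 - 8835/40381) + 63/2 = 5745594281/1351269403 + 63/2 = 96621160951/2702538806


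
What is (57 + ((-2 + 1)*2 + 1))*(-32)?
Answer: -1792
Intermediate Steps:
(57 + ((-2 + 1)*2 + 1))*(-32) = (57 + (-1*2 + 1))*(-32) = (57 + (-2 + 1))*(-32) = (57 - 1)*(-32) = 56*(-32) = -1792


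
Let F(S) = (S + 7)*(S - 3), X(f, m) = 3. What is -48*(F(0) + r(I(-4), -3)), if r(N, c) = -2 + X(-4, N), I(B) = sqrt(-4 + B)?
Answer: 960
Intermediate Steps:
F(S) = (-3 + S)*(7 + S) (F(S) = (7 + S)*(-3 + S) = (-3 + S)*(7 + S))
r(N, c) = 1 (r(N, c) = -2 + 3 = 1)
-48*(F(0) + r(I(-4), -3)) = -48*((-21 + 0**2 + 4*0) + 1) = -48*((-21 + 0 + 0) + 1) = -48*(-21 + 1) = -48*(-20) = 960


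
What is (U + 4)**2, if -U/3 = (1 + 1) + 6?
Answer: 400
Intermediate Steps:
U = -24 (U = -3*((1 + 1) + 6) = -3*(2 + 6) = -3*8 = -24)
(U + 4)**2 = (-24 + 4)**2 = (-20)**2 = 400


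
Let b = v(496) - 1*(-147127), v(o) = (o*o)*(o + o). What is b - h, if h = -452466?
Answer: 244647465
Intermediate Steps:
v(o) = 2*o**3 (v(o) = o**2*(2*o) = 2*o**3)
b = 244194999 (b = 2*496**3 - 1*(-147127) = 2*122023936 + 147127 = 244047872 + 147127 = 244194999)
b - h = 244194999 - 1*(-452466) = 244194999 + 452466 = 244647465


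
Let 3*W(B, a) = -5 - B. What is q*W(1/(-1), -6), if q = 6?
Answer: -8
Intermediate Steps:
W(B, a) = -5/3 - B/3 (W(B, a) = (-5 - B)/3 = -5/3 - B/3)
q*W(1/(-1), -6) = 6*(-5/3 - ⅓/(-1)) = 6*(-5/3 - ⅓*(-1)) = 6*(-5/3 + ⅓) = 6*(-4/3) = -8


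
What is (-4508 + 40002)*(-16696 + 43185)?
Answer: 940200566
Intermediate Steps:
(-4508 + 40002)*(-16696 + 43185) = 35494*26489 = 940200566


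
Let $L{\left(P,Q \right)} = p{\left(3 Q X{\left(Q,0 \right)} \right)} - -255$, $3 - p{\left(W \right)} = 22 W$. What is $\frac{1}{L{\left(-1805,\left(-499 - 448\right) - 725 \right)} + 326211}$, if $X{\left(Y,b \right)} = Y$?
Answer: $- \frac{1}{184182075} \approx -5.4294 \cdot 10^{-9}$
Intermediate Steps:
$p{\left(W \right)} = 3 - 22 W$
$L{\left(P,Q \right)} = 258 - 66 Q^{2}$ ($L{\left(P,Q \right)} = \left(3 - 22 \cdot 3 Q Q\right) - -255 = \left(3 - 22 \cdot 3 Q^{2}\right) + 255 = \left(3 - 66 Q^{2}\right) + 255 = 258 - 66 Q^{2}$)
$\frac{1}{L{\left(-1805,\left(-499 - 448\right) - 725 \right)} + 326211} = \frac{1}{\left(258 - 66 \left(\left(-499 - 448\right) - 725\right)^{2}\right) + 326211} = \frac{1}{\left(258 - 66 \left(-947 - 725\right)^{2}\right) + 326211} = \frac{1}{\left(258 - 66 \left(-1672\right)^{2}\right) + 326211} = \frac{1}{\left(258 - 184508544\right) + 326211} = \frac{1}{-184508286 + 326211} = \frac{1}{-184182075} = - \frac{1}{184182075}$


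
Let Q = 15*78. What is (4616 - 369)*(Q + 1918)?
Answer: 13114736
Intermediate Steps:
Q = 1170
(4616 - 369)*(Q + 1918) = (4616 - 369)*(1170 + 1918) = 4247*3088 = 13114736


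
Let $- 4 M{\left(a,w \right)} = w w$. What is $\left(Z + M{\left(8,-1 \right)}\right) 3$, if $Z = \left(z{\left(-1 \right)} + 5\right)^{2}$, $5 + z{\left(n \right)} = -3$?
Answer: $\frac{105}{4} \approx 26.25$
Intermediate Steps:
$M{\left(a,w \right)} = - \frac{w^{2}}{4}$ ($M{\left(a,w \right)} = - \frac{w w}{4} = - \frac{w^{2}}{4}$)
$z{\left(n \right)} = -8$ ($z{\left(n \right)} = -5 - 3 = -8$)
$Z = 9$ ($Z = \left(-8 + 5\right)^{2} = \left(-3\right)^{2} = 9$)
$\left(Z + M{\left(8,-1 \right)}\right) 3 = \left(9 - \frac{\left(-1\right)^{2}}{4}\right) 3 = \left(9 - \frac{1}{4}\right) 3 = \frac{35}{4} \cdot 3 = \frac{105}{4}$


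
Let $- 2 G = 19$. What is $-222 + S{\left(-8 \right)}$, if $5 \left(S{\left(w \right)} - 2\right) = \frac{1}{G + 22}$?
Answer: $- \frac{27498}{125} \approx -219.98$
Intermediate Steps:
$G = - \frac{19}{2}$ ($G = \left(- \frac{1}{2}\right) 19 = - \frac{19}{2} \approx -9.5$)
$S{\left(w \right)} = \frac{252}{125}$ ($S{\left(w \right)} = 2 + \frac{1}{5 \left(- \frac{19}{2} + 22\right)} = 2 + \frac{1}{5 \cdot \frac{25}{2}} = 2 + \frac{1}{5} \cdot \frac{2}{25} = 2 + \frac{2}{125} = \frac{252}{125}$)
$-222 + S{\left(-8 \right)} = -222 + \frac{252}{125} = - \frac{27498}{125}$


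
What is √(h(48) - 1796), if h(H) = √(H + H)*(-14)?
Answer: 2*√(-449 - 14*√6) ≈ 43.968*I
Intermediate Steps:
h(H) = -14*√2*√H (h(H) = √(2*H)*(-14) = (√2*√H)*(-14) = -14*√2*√H)
√(h(48) - 1796) = √(-14*√2*√48 - 1796) = √(-14*√2*4*√3 - 1796) = √(-56*√6 - 1796) = √(-1796 - 56*√6)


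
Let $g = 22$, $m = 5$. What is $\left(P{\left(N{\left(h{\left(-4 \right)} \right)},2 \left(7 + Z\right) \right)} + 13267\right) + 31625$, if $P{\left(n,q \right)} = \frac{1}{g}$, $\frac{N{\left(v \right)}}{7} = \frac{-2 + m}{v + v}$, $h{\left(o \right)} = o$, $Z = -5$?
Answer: $\frac{987625}{22} \approx 44892.0$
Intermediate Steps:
$N{\left(v \right)} = \frac{21}{2 v}$ ($N{\left(v \right)} = 7 \frac{-2 + 5}{v + v} = 7 \frac{3}{2 v} = \frac{21}{2 v}$)
$P{\left(n,q \right)} = \frac{1}{22}$
$\left(P{\left(N{\left(h{\left(-4 \right)} \right)},2 \left(7 + Z\right) \right)} + 13267\right) + 31625 = \left(\frac{1}{22} + 13267\right) + 31625 = \frac{291875}{22} + 31625 = \frac{987625}{22}$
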